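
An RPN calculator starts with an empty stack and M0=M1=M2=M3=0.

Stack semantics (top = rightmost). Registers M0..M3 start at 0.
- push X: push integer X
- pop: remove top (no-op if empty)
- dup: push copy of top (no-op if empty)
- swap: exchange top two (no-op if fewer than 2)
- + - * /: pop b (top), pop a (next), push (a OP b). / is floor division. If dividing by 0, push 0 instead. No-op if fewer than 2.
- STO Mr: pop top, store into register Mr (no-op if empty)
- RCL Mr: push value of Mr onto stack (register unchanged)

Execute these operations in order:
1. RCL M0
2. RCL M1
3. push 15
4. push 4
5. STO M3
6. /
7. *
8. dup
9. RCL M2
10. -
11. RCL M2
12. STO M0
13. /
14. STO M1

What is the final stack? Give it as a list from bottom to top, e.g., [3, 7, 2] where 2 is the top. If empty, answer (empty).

Answer: (empty)

Derivation:
After op 1 (RCL M0): stack=[0] mem=[0,0,0,0]
After op 2 (RCL M1): stack=[0,0] mem=[0,0,0,0]
After op 3 (push 15): stack=[0,0,15] mem=[0,0,0,0]
After op 4 (push 4): stack=[0,0,15,4] mem=[0,0,0,0]
After op 5 (STO M3): stack=[0,0,15] mem=[0,0,0,4]
After op 6 (/): stack=[0,0] mem=[0,0,0,4]
After op 7 (*): stack=[0] mem=[0,0,0,4]
After op 8 (dup): stack=[0,0] mem=[0,0,0,4]
After op 9 (RCL M2): stack=[0,0,0] mem=[0,0,0,4]
After op 10 (-): stack=[0,0] mem=[0,0,0,4]
After op 11 (RCL M2): stack=[0,0,0] mem=[0,0,0,4]
After op 12 (STO M0): stack=[0,0] mem=[0,0,0,4]
After op 13 (/): stack=[0] mem=[0,0,0,4]
After op 14 (STO M1): stack=[empty] mem=[0,0,0,4]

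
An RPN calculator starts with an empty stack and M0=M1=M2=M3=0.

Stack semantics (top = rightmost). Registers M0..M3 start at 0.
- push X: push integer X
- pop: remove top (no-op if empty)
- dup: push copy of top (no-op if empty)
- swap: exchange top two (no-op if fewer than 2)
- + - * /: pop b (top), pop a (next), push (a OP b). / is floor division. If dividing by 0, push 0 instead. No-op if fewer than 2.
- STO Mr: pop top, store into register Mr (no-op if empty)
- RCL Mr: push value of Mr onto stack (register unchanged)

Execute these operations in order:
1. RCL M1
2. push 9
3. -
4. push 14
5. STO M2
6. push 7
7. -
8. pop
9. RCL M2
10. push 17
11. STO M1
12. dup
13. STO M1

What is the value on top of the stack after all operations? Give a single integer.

Answer: 14

Derivation:
After op 1 (RCL M1): stack=[0] mem=[0,0,0,0]
After op 2 (push 9): stack=[0,9] mem=[0,0,0,0]
After op 3 (-): stack=[-9] mem=[0,0,0,0]
After op 4 (push 14): stack=[-9,14] mem=[0,0,0,0]
After op 5 (STO M2): stack=[-9] mem=[0,0,14,0]
After op 6 (push 7): stack=[-9,7] mem=[0,0,14,0]
After op 7 (-): stack=[-16] mem=[0,0,14,0]
After op 8 (pop): stack=[empty] mem=[0,0,14,0]
After op 9 (RCL M2): stack=[14] mem=[0,0,14,0]
After op 10 (push 17): stack=[14,17] mem=[0,0,14,0]
After op 11 (STO M1): stack=[14] mem=[0,17,14,0]
After op 12 (dup): stack=[14,14] mem=[0,17,14,0]
After op 13 (STO M1): stack=[14] mem=[0,14,14,0]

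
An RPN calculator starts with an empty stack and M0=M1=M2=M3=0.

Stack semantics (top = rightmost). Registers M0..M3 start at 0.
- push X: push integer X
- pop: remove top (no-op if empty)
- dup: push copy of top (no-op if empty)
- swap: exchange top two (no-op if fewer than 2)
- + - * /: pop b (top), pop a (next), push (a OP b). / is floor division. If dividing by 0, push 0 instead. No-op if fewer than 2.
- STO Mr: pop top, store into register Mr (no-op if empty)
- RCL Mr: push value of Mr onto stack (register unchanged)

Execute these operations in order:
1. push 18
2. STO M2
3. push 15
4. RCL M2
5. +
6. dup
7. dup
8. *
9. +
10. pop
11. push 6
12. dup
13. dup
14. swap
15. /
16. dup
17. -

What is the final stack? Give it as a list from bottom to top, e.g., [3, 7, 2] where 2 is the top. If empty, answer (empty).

Answer: [6, 0]

Derivation:
After op 1 (push 18): stack=[18] mem=[0,0,0,0]
After op 2 (STO M2): stack=[empty] mem=[0,0,18,0]
After op 3 (push 15): stack=[15] mem=[0,0,18,0]
After op 4 (RCL M2): stack=[15,18] mem=[0,0,18,0]
After op 5 (+): stack=[33] mem=[0,0,18,0]
After op 6 (dup): stack=[33,33] mem=[0,0,18,0]
After op 7 (dup): stack=[33,33,33] mem=[0,0,18,0]
After op 8 (*): stack=[33,1089] mem=[0,0,18,0]
After op 9 (+): stack=[1122] mem=[0,0,18,0]
After op 10 (pop): stack=[empty] mem=[0,0,18,0]
After op 11 (push 6): stack=[6] mem=[0,0,18,0]
After op 12 (dup): stack=[6,6] mem=[0,0,18,0]
After op 13 (dup): stack=[6,6,6] mem=[0,0,18,0]
After op 14 (swap): stack=[6,6,6] mem=[0,0,18,0]
After op 15 (/): stack=[6,1] mem=[0,0,18,0]
After op 16 (dup): stack=[6,1,1] mem=[0,0,18,0]
After op 17 (-): stack=[6,0] mem=[0,0,18,0]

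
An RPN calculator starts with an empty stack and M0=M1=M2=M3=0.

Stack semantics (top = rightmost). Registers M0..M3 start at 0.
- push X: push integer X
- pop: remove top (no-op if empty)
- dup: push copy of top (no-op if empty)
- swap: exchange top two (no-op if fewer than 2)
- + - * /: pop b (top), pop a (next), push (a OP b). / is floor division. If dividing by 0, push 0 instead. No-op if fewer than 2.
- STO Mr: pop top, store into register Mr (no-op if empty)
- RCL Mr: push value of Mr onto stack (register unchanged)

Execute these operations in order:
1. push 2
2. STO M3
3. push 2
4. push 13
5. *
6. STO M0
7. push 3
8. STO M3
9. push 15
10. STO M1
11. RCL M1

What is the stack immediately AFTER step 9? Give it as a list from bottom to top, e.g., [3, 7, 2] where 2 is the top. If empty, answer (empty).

After op 1 (push 2): stack=[2] mem=[0,0,0,0]
After op 2 (STO M3): stack=[empty] mem=[0,0,0,2]
After op 3 (push 2): stack=[2] mem=[0,0,0,2]
After op 4 (push 13): stack=[2,13] mem=[0,0,0,2]
After op 5 (*): stack=[26] mem=[0,0,0,2]
After op 6 (STO M0): stack=[empty] mem=[26,0,0,2]
After op 7 (push 3): stack=[3] mem=[26,0,0,2]
After op 8 (STO M3): stack=[empty] mem=[26,0,0,3]
After op 9 (push 15): stack=[15] mem=[26,0,0,3]

[15]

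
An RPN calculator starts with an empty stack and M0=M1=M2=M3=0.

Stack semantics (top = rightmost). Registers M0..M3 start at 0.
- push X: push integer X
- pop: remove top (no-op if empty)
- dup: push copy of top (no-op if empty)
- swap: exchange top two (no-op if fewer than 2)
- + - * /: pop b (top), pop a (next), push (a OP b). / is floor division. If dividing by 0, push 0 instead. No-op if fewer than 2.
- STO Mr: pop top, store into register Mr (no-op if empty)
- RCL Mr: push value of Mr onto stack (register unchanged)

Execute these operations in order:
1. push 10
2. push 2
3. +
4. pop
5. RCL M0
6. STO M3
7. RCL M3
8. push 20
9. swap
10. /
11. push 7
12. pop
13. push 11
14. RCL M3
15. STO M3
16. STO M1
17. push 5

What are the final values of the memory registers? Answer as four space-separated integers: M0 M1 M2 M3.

After op 1 (push 10): stack=[10] mem=[0,0,0,0]
After op 2 (push 2): stack=[10,2] mem=[0,0,0,0]
After op 3 (+): stack=[12] mem=[0,0,0,0]
After op 4 (pop): stack=[empty] mem=[0,0,0,0]
After op 5 (RCL M0): stack=[0] mem=[0,0,0,0]
After op 6 (STO M3): stack=[empty] mem=[0,0,0,0]
After op 7 (RCL M3): stack=[0] mem=[0,0,0,0]
After op 8 (push 20): stack=[0,20] mem=[0,0,0,0]
After op 9 (swap): stack=[20,0] mem=[0,0,0,0]
After op 10 (/): stack=[0] mem=[0,0,0,0]
After op 11 (push 7): stack=[0,7] mem=[0,0,0,0]
After op 12 (pop): stack=[0] mem=[0,0,0,0]
After op 13 (push 11): stack=[0,11] mem=[0,0,0,0]
After op 14 (RCL M3): stack=[0,11,0] mem=[0,0,0,0]
After op 15 (STO M3): stack=[0,11] mem=[0,0,0,0]
After op 16 (STO M1): stack=[0] mem=[0,11,0,0]
After op 17 (push 5): stack=[0,5] mem=[0,11,0,0]

Answer: 0 11 0 0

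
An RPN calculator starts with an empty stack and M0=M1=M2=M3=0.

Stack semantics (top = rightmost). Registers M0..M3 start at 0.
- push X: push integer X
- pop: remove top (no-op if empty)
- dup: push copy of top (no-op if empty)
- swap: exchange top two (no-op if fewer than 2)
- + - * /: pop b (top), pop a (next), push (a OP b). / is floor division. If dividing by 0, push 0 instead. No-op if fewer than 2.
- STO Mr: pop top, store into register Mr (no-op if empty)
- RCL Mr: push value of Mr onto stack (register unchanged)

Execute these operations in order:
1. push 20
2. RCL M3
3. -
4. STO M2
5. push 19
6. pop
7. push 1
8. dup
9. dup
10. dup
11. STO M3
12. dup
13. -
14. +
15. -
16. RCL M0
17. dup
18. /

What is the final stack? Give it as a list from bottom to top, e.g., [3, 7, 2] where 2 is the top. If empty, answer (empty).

After op 1 (push 20): stack=[20] mem=[0,0,0,0]
After op 2 (RCL M3): stack=[20,0] mem=[0,0,0,0]
After op 3 (-): stack=[20] mem=[0,0,0,0]
After op 4 (STO M2): stack=[empty] mem=[0,0,20,0]
After op 5 (push 19): stack=[19] mem=[0,0,20,0]
After op 6 (pop): stack=[empty] mem=[0,0,20,0]
After op 7 (push 1): stack=[1] mem=[0,0,20,0]
After op 8 (dup): stack=[1,1] mem=[0,0,20,0]
After op 9 (dup): stack=[1,1,1] mem=[0,0,20,0]
After op 10 (dup): stack=[1,1,1,1] mem=[0,0,20,0]
After op 11 (STO M3): stack=[1,1,1] mem=[0,0,20,1]
After op 12 (dup): stack=[1,1,1,1] mem=[0,0,20,1]
After op 13 (-): stack=[1,1,0] mem=[0,0,20,1]
After op 14 (+): stack=[1,1] mem=[0,0,20,1]
After op 15 (-): stack=[0] mem=[0,0,20,1]
After op 16 (RCL M0): stack=[0,0] mem=[0,0,20,1]
After op 17 (dup): stack=[0,0,0] mem=[0,0,20,1]
After op 18 (/): stack=[0,0] mem=[0,0,20,1]

Answer: [0, 0]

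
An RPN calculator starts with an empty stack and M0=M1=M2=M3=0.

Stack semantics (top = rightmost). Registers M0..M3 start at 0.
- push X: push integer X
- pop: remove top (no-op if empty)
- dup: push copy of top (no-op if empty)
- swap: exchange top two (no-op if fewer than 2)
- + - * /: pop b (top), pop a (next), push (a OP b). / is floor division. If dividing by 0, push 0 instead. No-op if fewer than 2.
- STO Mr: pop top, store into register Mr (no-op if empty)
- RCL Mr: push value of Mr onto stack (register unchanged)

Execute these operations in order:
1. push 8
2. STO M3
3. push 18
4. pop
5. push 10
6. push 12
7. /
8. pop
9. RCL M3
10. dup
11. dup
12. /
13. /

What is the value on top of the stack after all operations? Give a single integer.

After op 1 (push 8): stack=[8] mem=[0,0,0,0]
After op 2 (STO M3): stack=[empty] mem=[0,0,0,8]
After op 3 (push 18): stack=[18] mem=[0,0,0,8]
After op 4 (pop): stack=[empty] mem=[0,0,0,8]
After op 5 (push 10): stack=[10] mem=[0,0,0,8]
After op 6 (push 12): stack=[10,12] mem=[0,0,0,8]
After op 7 (/): stack=[0] mem=[0,0,0,8]
After op 8 (pop): stack=[empty] mem=[0,0,0,8]
After op 9 (RCL M3): stack=[8] mem=[0,0,0,8]
After op 10 (dup): stack=[8,8] mem=[0,0,0,8]
After op 11 (dup): stack=[8,8,8] mem=[0,0,0,8]
After op 12 (/): stack=[8,1] mem=[0,0,0,8]
After op 13 (/): stack=[8] mem=[0,0,0,8]

Answer: 8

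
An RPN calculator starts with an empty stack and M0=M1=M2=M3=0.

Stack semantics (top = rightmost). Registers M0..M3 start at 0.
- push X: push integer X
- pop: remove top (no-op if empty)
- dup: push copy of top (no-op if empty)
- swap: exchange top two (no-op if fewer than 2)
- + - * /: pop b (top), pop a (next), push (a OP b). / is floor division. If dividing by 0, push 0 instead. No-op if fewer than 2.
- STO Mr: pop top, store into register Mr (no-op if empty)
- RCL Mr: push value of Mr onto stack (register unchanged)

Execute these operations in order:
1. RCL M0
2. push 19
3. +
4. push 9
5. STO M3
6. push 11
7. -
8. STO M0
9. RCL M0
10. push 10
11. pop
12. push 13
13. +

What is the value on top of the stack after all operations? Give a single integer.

Answer: 21

Derivation:
After op 1 (RCL M0): stack=[0] mem=[0,0,0,0]
After op 2 (push 19): stack=[0,19] mem=[0,0,0,0]
After op 3 (+): stack=[19] mem=[0,0,0,0]
After op 4 (push 9): stack=[19,9] mem=[0,0,0,0]
After op 5 (STO M3): stack=[19] mem=[0,0,0,9]
After op 6 (push 11): stack=[19,11] mem=[0,0,0,9]
After op 7 (-): stack=[8] mem=[0,0,0,9]
After op 8 (STO M0): stack=[empty] mem=[8,0,0,9]
After op 9 (RCL M0): stack=[8] mem=[8,0,0,9]
After op 10 (push 10): stack=[8,10] mem=[8,0,0,9]
After op 11 (pop): stack=[8] mem=[8,0,0,9]
After op 12 (push 13): stack=[8,13] mem=[8,0,0,9]
After op 13 (+): stack=[21] mem=[8,0,0,9]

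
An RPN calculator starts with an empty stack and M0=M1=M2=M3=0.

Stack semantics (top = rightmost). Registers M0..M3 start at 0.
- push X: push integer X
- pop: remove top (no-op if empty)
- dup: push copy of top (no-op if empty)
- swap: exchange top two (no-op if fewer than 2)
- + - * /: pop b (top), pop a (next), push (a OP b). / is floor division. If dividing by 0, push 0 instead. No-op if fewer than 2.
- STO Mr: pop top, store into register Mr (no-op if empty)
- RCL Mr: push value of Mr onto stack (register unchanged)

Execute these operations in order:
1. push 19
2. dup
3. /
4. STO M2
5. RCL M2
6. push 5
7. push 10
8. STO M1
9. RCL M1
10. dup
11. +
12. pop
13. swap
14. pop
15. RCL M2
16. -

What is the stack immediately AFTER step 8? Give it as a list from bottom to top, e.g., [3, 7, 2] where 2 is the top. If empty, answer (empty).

After op 1 (push 19): stack=[19] mem=[0,0,0,0]
After op 2 (dup): stack=[19,19] mem=[0,0,0,0]
After op 3 (/): stack=[1] mem=[0,0,0,0]
After op 4 (STO M2): stack=[empty] mem=[0,0,1,0]
After op 5 (RCL M2): stack=[1] mem=[0,0,1,0]
After op 6 (push 5): stack=[1,5] mem=[0,0,1,0]
After op 7 (push 10): stack=[1,5,10] mem=[0,0,1,0]
After op 8 (STO M1): stack=[1,5] mem=[0,10,1,0]

[1, 5]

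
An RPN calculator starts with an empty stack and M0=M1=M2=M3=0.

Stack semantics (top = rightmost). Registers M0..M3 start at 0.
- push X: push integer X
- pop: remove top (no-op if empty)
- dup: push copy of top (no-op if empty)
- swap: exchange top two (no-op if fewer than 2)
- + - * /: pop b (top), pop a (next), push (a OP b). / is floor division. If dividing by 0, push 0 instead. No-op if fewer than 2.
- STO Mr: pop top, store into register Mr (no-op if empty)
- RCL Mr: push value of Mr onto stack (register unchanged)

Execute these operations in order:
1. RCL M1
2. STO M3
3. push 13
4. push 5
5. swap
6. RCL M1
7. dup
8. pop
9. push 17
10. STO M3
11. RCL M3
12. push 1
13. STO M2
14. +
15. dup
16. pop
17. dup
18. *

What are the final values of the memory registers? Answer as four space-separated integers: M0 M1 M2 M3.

Answer: 0 0 1 17

Derivation:
After op 1 (RCL M1): stack=[0] mem=[0,0,0,0]
After op 2 (STO M3): stack=[empty] mem=[0,0,0,0]
After op 3 (push 13): stack=[13] mem=[0,0,0,0]
After op 4 (push 5): stack=[13,5] mem=[0,0,0,0]
After op 5 (swap): stack=[5,13] mem=[0,0,0,0]
After op 6 (RCL M1): stack=[5,13,0] mem=[0,0,0,0]
After op 7 (dup): stack=[5,13,0,0] mem=[0,0,0,0]
After op 8 (pop): stack=[5,13,0] mem=[0,0,0,0]
After op 9 (push 17): stack=[5,13,0,17] mem=[0,0,0,0]
After op 10 (STO M3): stack=[5,13,0] mem=[0,0,0,17]
After op 11 (RCL M3): stack=[5,13,0,17] mem=[0,0,0,17]
After op 12 (push 1): stack=[5,13,0,17,1] mem=[0,0,0,17]
After op 13 (STO M2): stack=[5,13,0,17] mem=[0,0,1,17]
After op 14 (+): stack=[5,13,17] mem=[0,0,1,17]
After op 15 (dup): stack=[5,13,17,17] mem=[0,0,1,17]
After op 16 (pop): stack=[5,13,17] mem=[0,0,1,17]
After op 17 (dup): stack=[5,13,17,17] mem=[0,0,1,17]
After op 18 (*): stack=[5,13,289] mem=[0,0,1,17]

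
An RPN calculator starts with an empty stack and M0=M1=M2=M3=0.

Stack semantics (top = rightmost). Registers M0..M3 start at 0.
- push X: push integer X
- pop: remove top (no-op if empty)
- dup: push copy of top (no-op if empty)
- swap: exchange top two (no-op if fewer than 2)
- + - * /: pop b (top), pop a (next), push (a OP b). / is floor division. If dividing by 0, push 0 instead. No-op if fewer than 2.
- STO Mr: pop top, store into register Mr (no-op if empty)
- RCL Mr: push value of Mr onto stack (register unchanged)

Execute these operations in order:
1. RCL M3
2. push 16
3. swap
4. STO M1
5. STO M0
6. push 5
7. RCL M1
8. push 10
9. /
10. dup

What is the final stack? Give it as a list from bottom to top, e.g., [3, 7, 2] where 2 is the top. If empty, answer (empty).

After op 1 (RCL M3): stack=[0] mem=[0,0,0,0]
After op 2 (push 16): stack=[0,16] mem=[0,0,0,0]
After op 3 (swap): stack=[16,0] mem=[0,0,0,0]
After op 4 (STO M1): stack=[16] mem=[0,0,0,0]
After op 5 (STO M0): stack=[empty] mem=[16,0,0,0]
After op 6 (push 5): stack=[5] mem=[16,0,0,0]
After op 7 (RCL M1): stack=[5,0] mem=[16,0,0,0]
After op 8 (push 10): stack=[5,0,10] mem=[16,0,0,0]
After op 9 (/): stack=[5,0] mem=[16,0,0,0]
After op 10 (dup): stack=[5,0,0] mem=[16,0,0,0]

Answer: [5, 0, 0]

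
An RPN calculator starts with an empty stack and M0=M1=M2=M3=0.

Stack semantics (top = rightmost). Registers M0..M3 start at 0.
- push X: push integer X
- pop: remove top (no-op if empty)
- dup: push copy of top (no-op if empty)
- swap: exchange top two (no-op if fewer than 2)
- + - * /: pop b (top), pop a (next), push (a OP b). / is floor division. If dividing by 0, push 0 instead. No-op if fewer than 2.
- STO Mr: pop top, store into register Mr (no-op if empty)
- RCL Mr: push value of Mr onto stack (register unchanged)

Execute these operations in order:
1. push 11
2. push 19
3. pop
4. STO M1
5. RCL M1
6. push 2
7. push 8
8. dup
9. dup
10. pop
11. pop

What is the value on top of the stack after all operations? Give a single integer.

Answer: 8

Derivation:
After op 1 (push 11): stack=[11] mem=[0,0,0,0]
After op 2 (push 19): stack=[11,19] mem=[0,0,0,0]
After op 3 (pop): stack=[11] mem=[0,0,0,0]
After op 4 (STO M1): stack=[empty] mem=[0,11,0,0]
After op 5 (RCL M1): stack=[11] mem=[0,11,0,0]
After op 6 (push 2): stack=[11,2] mem=[0,11,0,0]
After op 7 (push 8): stack=[11,2,8] mem=[0,11,0,0]
After op 8 (dup): stack=[11,2,8,8] mem=[0,11,0,0]
After op 9 (dup): stack=[11,2,8,8,8] mem=[0,11,0,0]
After op 10 (pop): stack=[11,2,8,8] mem=[0,11,0,0]
After op 11 (pop): stack=[11,2,8] mem=[0,11,0,0]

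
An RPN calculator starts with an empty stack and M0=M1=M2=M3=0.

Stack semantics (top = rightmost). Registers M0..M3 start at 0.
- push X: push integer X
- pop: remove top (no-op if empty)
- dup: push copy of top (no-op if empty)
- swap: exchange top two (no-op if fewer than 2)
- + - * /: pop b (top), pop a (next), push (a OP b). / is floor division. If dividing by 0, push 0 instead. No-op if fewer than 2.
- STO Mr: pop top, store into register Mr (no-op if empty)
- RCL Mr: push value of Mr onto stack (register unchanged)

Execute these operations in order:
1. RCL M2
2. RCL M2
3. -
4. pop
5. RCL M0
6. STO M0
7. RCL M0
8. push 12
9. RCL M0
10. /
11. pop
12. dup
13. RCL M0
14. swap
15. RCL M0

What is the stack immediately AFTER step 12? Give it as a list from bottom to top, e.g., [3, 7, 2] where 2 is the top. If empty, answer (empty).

After op 1 (RCL M2): stack=[0] mem=[0,0,0,0]
After op 2 (RCL M2): stack=[0,0] mem=[0,0,0,0]
After op 3 (-): stack=[0] mem=[0,0,0,0]
After op 4 (pop): stack=[empty] mem=[0,0,0,0]
After op 5 (RCL M0): stack=[0] mem=[0,0,0,0]
After op 6 (STO M0): stack=[empty] mem=[0,0,0,0]
After op 7 (RCL M0): stack=[0] mem=[0,0,0,0]
After op 8 (push 12): stack=[0,12] mem=[0,0,0,0]
After op 9 (RCL M0): stack=[0,12,0] mem=[0,0,0,0]
After op 10 (/): stack=[0,0] mem=[0,0,0,0]
After op 11 (pop): stack=[0] mem=[0,0,0,0]
After op 12 (dup): stack=[0,0] mem=[0,0,0,0]

[0, 0]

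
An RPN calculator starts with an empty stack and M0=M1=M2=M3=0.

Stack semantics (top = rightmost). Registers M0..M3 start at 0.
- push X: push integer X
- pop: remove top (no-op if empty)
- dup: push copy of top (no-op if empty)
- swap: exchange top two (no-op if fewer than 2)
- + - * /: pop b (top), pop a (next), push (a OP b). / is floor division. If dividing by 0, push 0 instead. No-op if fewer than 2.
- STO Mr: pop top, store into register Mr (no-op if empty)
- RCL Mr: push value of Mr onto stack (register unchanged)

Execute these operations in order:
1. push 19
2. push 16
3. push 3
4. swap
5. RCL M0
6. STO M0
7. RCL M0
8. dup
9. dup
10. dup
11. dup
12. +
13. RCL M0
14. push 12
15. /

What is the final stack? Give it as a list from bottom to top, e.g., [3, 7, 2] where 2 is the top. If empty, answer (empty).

After op 1 (push 19): stack=[19] mem=[0,0,0,0]
After op 2 (push 16): stack=[19,16] mem=[0,0,0,0]
After op 3 (push 3): stack=[19,16,3] mem=[0,0,0,0]
After op 4 (swap): stack=[19,3,16] mem=[0,0,0,0]
After op 5 (RCL M0): stack=[19,3,16,0] mem=[0,0,0,0]
After op 6 (STO M0): stack=[19,3,16] mem=[0,0,0,0]
After op 7 (RCL M0): stack=[19,3,16,0] mem=[0,0,0,0]
After op 8 (dup): stack=[19,3,16,0,0] mem=[0,0,0,0]
After op 9 (dup): stack=[19,3,16,0,0,0] mem=[0,0,0,0]
After op 10 (dup): stack=[19,3,16,0,0,0,0] mem=[0,0,0,0]
After op 11 (dup): stack=[19,3,16,0,0,0,0,0] mem=[0,0,0,0]
After op 12 (+): stack=[19,3,16,0,0,0,0] mem=[0,0,0,0]
After op 13 (RCL M0): stack=[19,3,16,0,0,0,0,0] mem=[0,0,0,0]
After op 14 (push 12): stack=[19,3,16,0,0,0,0,0,12] mem=[0,0,0,0]
After op 15 (/): stack=[19,3,16,0,0,0,0,0] mem=[0,0,0,0]

Answer: [19, 3, 16, 0, 0, 0, 0, 0]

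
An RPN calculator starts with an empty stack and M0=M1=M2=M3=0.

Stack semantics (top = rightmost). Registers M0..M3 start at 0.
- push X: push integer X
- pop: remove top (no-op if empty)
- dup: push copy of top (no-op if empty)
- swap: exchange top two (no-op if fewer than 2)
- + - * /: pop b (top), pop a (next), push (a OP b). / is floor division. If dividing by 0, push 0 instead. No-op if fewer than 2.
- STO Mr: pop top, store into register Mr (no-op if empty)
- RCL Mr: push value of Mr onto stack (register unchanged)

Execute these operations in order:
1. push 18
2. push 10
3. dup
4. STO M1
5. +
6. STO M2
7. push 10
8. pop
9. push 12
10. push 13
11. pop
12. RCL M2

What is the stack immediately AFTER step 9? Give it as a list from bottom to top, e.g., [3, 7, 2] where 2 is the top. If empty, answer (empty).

After op 1 (push 18): stack=[18] mem=[0,0,0,0]
After op 2 (push 10): stack=[18,10] mem=[0,0,0,0]
After op 3 (dup): stack=[18,10,10] mem=[0,0,0,0]
After op 4 (STO M1): stack=[18,10] mem=[0,10,0,0]
After op 5 (+): stack=[28] mem=[0,10,0,0]
After op 6 (STO M2): stack=[empty] mem=[0,10,28,0]
After op 7 (push 10): stack=[10] mem=[0,10,28,0]
After op 8 (pop): stack=[empty] mem=[0,10,28,0]
After op 9 (push 12): stack=[12] mem=[0,10,28,0]

[12]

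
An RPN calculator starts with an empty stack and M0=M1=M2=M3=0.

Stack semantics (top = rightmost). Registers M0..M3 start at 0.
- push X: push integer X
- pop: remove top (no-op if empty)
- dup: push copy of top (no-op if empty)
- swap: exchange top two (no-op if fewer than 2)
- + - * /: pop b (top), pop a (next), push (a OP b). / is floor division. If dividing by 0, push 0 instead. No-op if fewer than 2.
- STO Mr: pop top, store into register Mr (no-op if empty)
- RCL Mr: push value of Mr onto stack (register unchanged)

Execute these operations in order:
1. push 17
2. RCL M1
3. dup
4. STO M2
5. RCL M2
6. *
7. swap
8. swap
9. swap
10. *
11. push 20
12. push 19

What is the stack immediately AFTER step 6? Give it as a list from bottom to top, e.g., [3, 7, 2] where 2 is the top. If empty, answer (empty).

After op 1 (push 17): stack=[17] mem=[0,0,0,0]
After op 2 (RCL M1): stack=[17,0] mem=[0,0,0,0]
After op 3 (dup): stack=[17,0,0] mem=[0,0,0,0]
After op 4 (STO M2): stack=[17,0] mem=[0,0,0,0]
After op 5 (RCL M2): stack=[17,0,0] mem=[0,0,0,0]
After op 6 (*): stack=[17,0] mem=[0,0,0,0]

[17, 0]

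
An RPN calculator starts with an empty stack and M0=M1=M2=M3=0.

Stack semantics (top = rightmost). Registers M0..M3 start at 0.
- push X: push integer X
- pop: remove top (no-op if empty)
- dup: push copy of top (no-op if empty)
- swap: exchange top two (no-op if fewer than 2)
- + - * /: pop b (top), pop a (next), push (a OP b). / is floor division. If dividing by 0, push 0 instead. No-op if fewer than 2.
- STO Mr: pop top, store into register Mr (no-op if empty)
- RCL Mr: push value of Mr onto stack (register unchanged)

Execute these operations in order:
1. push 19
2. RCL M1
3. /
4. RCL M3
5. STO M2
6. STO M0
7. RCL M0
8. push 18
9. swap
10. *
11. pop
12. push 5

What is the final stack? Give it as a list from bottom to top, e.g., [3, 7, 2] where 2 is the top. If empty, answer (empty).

Answer: [5]

Derivation:
After op 1 (push 19): stack=[19] mem=[0,0,0,0]
After op 2 (RCL M1): stack=[19,0] mem=[0,0,0,0]
After op 3 (/): stack=[0] mem=[0,0,0,0]
After op 4 (RCL M3): stack=[0,0] mem=[0,0,0,0]
After op 5 (STO M2): stack=[0] mem=[0,0,0,0]
After op 6 (STO M0): stack=[empty] mem=[0,0,0,0]
After op 7 (RCL M0): stack=[0] mem=[0,0,0,0]
After op 8 (push 18): stack=[0,18] mem=[0,0,0,0]
After op 9 (swap): stack=[18,0] mem=[0,0,0,0]
After op 10 (*): stack=[0] mem=[0,0,0,0]
After op 11 (pop): stack=[empty] mem=[0,0,0,0]
After op 12 (push 5): stack=[5] mem=[0,0,0,0]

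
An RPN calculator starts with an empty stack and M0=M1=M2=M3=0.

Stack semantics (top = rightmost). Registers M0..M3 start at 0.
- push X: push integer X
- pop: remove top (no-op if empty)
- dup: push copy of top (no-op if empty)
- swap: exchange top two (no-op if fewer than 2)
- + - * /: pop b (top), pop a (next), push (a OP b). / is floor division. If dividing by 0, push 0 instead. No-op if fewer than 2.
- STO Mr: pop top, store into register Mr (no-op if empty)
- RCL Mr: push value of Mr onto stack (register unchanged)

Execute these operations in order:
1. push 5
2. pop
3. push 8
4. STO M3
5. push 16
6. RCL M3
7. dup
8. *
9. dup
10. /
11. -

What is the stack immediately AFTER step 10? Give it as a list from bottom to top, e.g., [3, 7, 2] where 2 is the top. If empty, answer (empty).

After op 1 (push 5): stack=[5] mem=[0,0,0,0]
After op 2 (pop): stack=[empty] mem=[0,0,0,0]
After op 3 (push 8): stack=[8] mem=[0,0,0,0]
After op 4 (STO M3): stack=[empty] mem=[0,0,0,8]
After op 5 (push 16): stack=[16] mem=[0,0,0,8]
After op 6 (RCL M3): stack=[16,8] mem=[0,0,0,8]
After op 7 (dup): stack=[16,8,8] mem=[0,0,0,8]
After op 8 (*): stack=[16,64] mem=[0,0,0,8]
After op 9 (dup): stack=[16,64,64] mem=[0,0,0,8]
After op 10 (/): stack=[16,1] mem=[0,0,0,8]

[16, 1]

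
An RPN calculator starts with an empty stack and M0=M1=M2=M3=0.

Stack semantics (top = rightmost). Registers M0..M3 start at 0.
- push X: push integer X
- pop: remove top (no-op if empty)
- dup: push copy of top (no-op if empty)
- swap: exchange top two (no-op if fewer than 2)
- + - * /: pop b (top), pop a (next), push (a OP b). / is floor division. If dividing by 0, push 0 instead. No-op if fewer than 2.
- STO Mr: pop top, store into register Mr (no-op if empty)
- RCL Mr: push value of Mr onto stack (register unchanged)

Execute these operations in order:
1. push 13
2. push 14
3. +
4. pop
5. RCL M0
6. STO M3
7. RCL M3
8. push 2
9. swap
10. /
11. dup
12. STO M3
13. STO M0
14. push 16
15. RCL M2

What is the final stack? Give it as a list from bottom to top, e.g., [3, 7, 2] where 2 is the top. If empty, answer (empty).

After op 1 (push 13): stack=[13] mem=[0,0,0,0]
After op 2 (push 14): stack=[13,14] mem=[0,0,0,0]
After op 3 (+): stack=[27] mem=[0,0,0,0]
After op 4 (pop): stack=[empty] mem=[0,0,0,0]
After op 5 (RCL M0): stack=[0] mem=[0,0,0,0]
After op 6 (STO M3): stack=[empty] mem=[0,0,0,0]
After op 7 (RCL M3): stack=[0] mem=[0,0,0,0]
After op 8 (push 2): stack=[0,2] mem=[0,0,0,0]
After op 9 (swap): stack=[2,0] mem=[0,0,0,0]
After op 10 (/): stack=[0] mem=[0,0,0,0]
After op 11 (dup): stack=[0,0] mem=[0,0,0,0]
After op 12 (STO M3): stack=[0] mem=[0,0,0,0]
After op 13 (STO M0): stack=[empty] mem=[0,0,0,0]
After op 14 (push 16): stack=[16] mem=[0,0,0,0]
After op 15 (RCL M2): stack=[16,0] mem=[0,0,0,0]

Answer: [16, 0]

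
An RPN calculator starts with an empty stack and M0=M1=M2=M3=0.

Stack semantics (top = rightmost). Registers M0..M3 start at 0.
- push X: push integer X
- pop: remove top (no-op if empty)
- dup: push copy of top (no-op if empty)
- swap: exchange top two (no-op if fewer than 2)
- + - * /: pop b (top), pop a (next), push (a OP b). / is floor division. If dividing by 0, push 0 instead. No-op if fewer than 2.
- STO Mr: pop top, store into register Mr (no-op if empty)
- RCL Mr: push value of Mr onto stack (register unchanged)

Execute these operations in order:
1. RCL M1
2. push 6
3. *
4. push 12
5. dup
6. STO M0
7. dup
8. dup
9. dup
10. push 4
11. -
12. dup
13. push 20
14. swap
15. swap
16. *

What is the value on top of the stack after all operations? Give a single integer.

After op 1 (RCL M1): stack=[0] mem=[0,0,0,0]
After op 2 (push 6): stack=[0,6] mem=[0,0,0,0]
After op 3 (*): stack=[0] mem=[0,0,0,0]
After op 4 (push 12): stack=[0,12] mem=[0,0,0,0]
After op 5 (dup): stack=[0,12,12] mem=[0,0,0,0]
After op 6 (STO M0): stack=[0,12] mem=[12,0,0,0]
After op 7 (dup): stack=[0,12,12] mem=[12,0,0,0]
After op 8 (dup): stack=[0,12,12,12] mem=[12,0,0,0]
After op 9 (dup): stack=[0,12,12,12,12] mem=[12,0,0,0]
After op 10 (push 4): stack=[0,12,12,12,12,4] mem=[12,0,0,0]
After op 11 (-): stack=[0,12,12,12,8] mem=[12,0,0,0]
After op 12 (dup): stack=[0,12,12,12,8,8] mem=[12,0,0,0]
After op 13 (push 20): stack=[0,12,12,12,8,8,20] mem=[12,0,0,0]
After op 14 (swap): stack=[0,12,12,12,8,20,8] mem=[12,0,0,0]
After op 15 (swap): stack=[0,12,12,12,8,8,20] mem=[12,0,0,0]
After op 16 (*): stack=[0,12,12,12,8,160] mem=[12,0,0,0]

Answer: 160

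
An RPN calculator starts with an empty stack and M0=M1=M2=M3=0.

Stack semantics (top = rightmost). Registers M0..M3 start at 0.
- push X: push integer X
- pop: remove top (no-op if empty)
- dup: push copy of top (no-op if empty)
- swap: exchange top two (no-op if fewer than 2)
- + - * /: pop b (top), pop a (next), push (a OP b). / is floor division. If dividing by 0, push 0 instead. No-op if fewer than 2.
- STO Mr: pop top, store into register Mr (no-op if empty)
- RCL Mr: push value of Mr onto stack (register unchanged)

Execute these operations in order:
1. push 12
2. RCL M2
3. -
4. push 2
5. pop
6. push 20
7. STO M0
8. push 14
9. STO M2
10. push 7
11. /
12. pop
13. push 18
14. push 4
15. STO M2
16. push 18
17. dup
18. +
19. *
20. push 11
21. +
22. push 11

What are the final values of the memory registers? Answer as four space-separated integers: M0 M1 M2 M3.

After op 1 (push 12): stack=[12] mem=[0,0,0,0]
After op 2 (RCL M2): stack=[12,0] mem=[0,0,0,0]
After op 3 (-): stack=[12] mem=[0,0,0,0]
After op 4 (push 2): stack=[12,2] mem=[0,0,0,0]
After op 5 (pop): stack=[12] mem=[0,0,0,0]
After op 6 (push 20): stack=[12,20] mem=[0,0,0,0]
After op 7 (STO M0): stack=[12] mem=[20,0,0,0]
After op 8 (push 14): stack=[12,14] mem=[20,0,0,0]
After op 9 (STO M2): stack=[12] mem=[20,0,14,0]
After op 10 (push 7): stack=[12,7] mem=[20,0,14,0]
After op 11 (/): stack=[1] mem=[20,0,14,0]
After op 12 (pop): stack=[empty] mem=[20,0,14,0]
After op 13 (push 18): stack=[18] mem=[20,0,14,0]
After op 14 (push 4): stack=[18,4] mem=[20,0,14,0]
After op 15 (STO M2): stack=[18] mem=[20,0,4,0]
After op 16 (push 18): stack=[18,18] mem=[20,0,4,0]
After op 17 (dup): stack=[18,18,18] mem=[20,0,4,0]
After op 18 (+): stack=[18,36] mem=[20,0,4,0]
After op 19 (*): stack=[648] mem=[20,0,4,0]
After op 20 (push 11): stack=[648,11] mem=[20,0,4,0]
After op 21 (+): stack=[659] mem=[20,0,4,0]
After op 22 (push 11): stack=[659,11] mem=[20,0,4,0]

Answer: 20 0 4 0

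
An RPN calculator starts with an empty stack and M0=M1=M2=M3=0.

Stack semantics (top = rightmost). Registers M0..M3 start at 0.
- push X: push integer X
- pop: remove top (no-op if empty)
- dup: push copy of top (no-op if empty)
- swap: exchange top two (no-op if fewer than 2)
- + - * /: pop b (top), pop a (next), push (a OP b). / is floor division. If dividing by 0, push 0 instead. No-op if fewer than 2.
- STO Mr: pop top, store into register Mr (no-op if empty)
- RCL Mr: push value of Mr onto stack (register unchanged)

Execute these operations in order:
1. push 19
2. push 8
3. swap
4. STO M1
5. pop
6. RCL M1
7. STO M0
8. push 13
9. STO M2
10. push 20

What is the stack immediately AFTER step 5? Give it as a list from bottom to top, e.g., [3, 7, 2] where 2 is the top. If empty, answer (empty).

After op 1 (push 19): stack=[19] mem=[0,0,0,0]
After op 2 (push 8): stack=[19,8] mem=[0,0,0,0]
After op 3 (swap): stack=[8,19] mem=[0,0,0,0]
After op 4 (STO M1): stack=[8] mem=[0,19,0,0]
After op 5 (pop): stack=[empty] mem=[0,19,0,0]

(empty)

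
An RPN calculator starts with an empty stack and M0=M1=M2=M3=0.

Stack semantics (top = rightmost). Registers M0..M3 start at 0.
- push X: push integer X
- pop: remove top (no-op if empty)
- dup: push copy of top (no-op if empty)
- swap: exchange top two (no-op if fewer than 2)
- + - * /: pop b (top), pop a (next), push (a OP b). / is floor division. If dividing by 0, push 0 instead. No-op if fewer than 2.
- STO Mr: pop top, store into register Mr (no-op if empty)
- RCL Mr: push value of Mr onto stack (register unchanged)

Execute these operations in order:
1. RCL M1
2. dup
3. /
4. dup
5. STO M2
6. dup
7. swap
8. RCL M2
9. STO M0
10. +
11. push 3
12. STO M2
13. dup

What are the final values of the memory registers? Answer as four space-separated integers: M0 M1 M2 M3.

After op 1 (RCL M1): stack=[0] mem=[0,0,0,0]
After op 2 (dup): stack=[0,0] mem=[0,0,0,0]
After op 3 (/): stack=[0] mem=[0,0,0,0]
After op 4 (dup): stack=[0,0] mem=[0,0,0,0]
After op 5 (STO M2): stack=[0] mem=[0,0,0,0]
After op 6 (dup): stack=[0,0] mem=[0,0,0,0]
After op 7 (swap): stack=[0,0] mem=[0,0,0,0]
After op 8 (RCL M2): stack=[0,0,0] mem=[0,0,0,0]
After op 9 (STO M0): stack=[0,0] mem=[0,0,0,0]
After op 10 (+): stack=[0] mem=[0,0,0,0]
After op 11 (push 3): stack=[0,3] mem=[0,0,0,0]
After op 12 (STO M2): stack=[0] mem=[0,0,3,0]
After op 13 (dup): stack=[0,0] mem=[0,0,3,0]

Answer: 0 0 3 0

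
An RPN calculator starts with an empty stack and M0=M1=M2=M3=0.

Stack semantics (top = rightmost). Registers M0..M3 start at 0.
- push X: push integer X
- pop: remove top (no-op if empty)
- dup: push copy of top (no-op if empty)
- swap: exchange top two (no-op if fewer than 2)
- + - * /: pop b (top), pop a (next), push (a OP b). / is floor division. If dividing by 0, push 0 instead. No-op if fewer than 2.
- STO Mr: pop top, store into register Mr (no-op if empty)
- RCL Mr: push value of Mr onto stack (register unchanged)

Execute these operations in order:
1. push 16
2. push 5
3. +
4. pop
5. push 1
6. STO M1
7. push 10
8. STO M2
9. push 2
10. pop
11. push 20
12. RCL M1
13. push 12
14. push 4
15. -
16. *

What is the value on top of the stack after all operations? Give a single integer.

Answer: 8

Derivation:
After op 1 (push 16): stack=[16] mem=[0,0,0,0]
After op 2 (push 5): stack=[16,5] mem=[0,0,0,0]
After op 3 (+): stack=[21] mem=[0,0,0,0]
After op 4 (pop): stack=[empty] mem=[0,0,0,0]
After op 5 (push 1): stack=[1] mem=[0,0,0,0]
After op 6 (STO M1): stack=[empty] mem=[0,1,0,0]
After op 7 (push 10): stack=[10] mem=[0,1,0,0]
After op 8 (STO M2): stack=[empty] mem=[0,1,10,0]
After op 9 (push 2): stack=[2] mem=[0,1,10,0]
After op 10 (pop): stack=[empty] mem=[0,1,10,0]
After op 11 (push 20): stack=[20] mem=[0,1,10,0]
After op 12 (RCL M1): stack=[20,1] mem=[0,1,10,0]
After op 13 (push 12): stack=[20,1,12] mem=[0,1,10,0]
After op 14 (push 4): stack=[20,1,12,4] mem=[0,1,10,0]
After op 15 (-): stack=[20,1,8] mem=[0,1,10,0]
After op 16 (*): stack=[20,8] mem=[0,1,10,0]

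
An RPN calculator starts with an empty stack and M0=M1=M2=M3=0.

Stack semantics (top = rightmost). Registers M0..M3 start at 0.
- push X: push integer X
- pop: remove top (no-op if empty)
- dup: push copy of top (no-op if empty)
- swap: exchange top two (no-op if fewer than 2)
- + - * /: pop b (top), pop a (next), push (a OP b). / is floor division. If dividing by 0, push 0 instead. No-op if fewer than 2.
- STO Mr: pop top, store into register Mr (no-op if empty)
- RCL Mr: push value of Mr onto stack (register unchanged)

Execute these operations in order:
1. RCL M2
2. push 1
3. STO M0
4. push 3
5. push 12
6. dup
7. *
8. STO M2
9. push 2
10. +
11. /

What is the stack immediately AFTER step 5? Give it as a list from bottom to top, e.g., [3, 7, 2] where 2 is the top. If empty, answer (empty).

After op 1 (RCL M2): stack=[0] mem=[0,0,0,0]
After op 2 (push 1): stack=[0,1] mem=[0,0,0,0]
After op 3 (STO M0): stack=[0] mem=[1,0,0,0]
After op 4 (push 3): stack=[0,3] mem=[1,0,0,0]
After op 5 (push 12): stack=[0,3,12] mem=[1,0,0,0]

[0, 3, 12]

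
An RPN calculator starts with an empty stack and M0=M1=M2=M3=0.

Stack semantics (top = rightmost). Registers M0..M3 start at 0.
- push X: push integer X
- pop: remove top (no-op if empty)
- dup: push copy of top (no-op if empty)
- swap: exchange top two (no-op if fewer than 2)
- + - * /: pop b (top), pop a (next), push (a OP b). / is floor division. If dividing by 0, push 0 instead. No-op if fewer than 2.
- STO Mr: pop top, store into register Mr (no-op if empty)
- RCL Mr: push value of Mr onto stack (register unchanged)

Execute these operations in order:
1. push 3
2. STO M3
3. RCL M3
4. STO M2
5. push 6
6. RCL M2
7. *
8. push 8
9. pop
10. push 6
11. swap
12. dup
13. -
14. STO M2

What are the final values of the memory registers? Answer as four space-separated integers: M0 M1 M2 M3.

After op 1 (push 3): stack=[3] mem=[0,0,0,0]
After op 2 (STO M3): stack=[empty] mem=[0,0,0,3]
After op 3 (RCL M3): stack=[3] mem=[0,0,0,3]
After op 4 (STO M2): stack=[empty] mem=[0,0,3,3]
After op 5 (push 6): stack=[6] mem=[0,0,3,3]
After op 6 (RCL M2): stack=[6,3] mem=[0,0,3,3]
After op 7 (*): stack=[18] mem=[0,0,3,3]
After op 8 (push 8): stack=[18,8] mem=[0,0,3,3]
After op 9 (pop): stack=[18] mem=[0,0,3,3]
After op 10 (push 6): stack=[18,6] mem=[0,0,3,3]
After op 11 (swap): stack=[6,18] mem=[0,0,3,3]
After op 12 (dup): stack=[6,18,18] mem=[0,0,3,3]
After op 13 (-): stack=[6,0] mem=[0,0,3,3]
After op 14 (STO M2): stack=[6] mem=[0,0,0,3]

Answer: 0 0 0 3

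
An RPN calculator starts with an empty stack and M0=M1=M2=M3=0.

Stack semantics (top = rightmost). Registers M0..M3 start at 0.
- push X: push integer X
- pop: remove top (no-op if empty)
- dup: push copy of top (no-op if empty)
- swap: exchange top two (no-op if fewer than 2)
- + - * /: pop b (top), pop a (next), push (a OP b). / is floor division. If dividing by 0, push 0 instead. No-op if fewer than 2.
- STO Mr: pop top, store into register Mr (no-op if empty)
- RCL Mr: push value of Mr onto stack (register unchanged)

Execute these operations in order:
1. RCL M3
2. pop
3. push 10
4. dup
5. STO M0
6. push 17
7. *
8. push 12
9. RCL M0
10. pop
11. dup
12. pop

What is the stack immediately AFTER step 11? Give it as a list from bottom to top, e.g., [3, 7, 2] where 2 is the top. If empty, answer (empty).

After op 1 (RCL M3): stack=[0] mem=[0,0,0,0]
After op 2 (pop): stack=[empty] mem=[0,0,0,0]
After op 3 (push 10): stack=[10] mem=[0,0,0,0]
After op 4 (dup): stack=[10,10] mem=[0,0,0,0]
After op 5 (STO M0): stack=[10] mem=[10,0,0,0]
After op 6 (push 17): stack=[10,17] mem=[10,0,0,0]
After op 7 (*): stack=[170] mem=[10,0,0,0]
After op 8 (push 12): stack=[170,12] mem=[10,0,0,0]
After op 9 (RCL M0): stack=[170,12,10] mem=[10,0,0,0]
After op 10 (pop): stack=[170,12] mem=[10,0,0,0]
After op 11 (dup): stack=[170,12,12] mem=[10,0,0,0]

[170, 12, 12]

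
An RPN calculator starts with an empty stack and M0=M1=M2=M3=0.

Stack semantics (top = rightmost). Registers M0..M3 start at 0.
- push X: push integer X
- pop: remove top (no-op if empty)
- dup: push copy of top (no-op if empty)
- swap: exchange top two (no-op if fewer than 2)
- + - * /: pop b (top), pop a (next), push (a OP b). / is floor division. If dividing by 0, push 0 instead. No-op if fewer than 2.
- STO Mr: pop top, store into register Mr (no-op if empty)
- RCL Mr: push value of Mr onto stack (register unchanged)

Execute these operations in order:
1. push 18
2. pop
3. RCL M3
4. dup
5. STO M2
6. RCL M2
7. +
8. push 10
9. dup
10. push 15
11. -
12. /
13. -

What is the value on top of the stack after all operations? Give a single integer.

After op 1 (push 18): stack=[18] mem=[0,0,0,0]
After op 2 (pop): stack=[empty] mem=[0,0,0,0]
After op 3 (RCL M3): stack=[0] mem=[0,0,0,0]
After op 4 (dup): stack=[0,0] mem=[0,0,0,0]
After op 5 (STO M2): stack=[0] mem=[0,0,0,0]
After op 6 (RCL M2): stack=[0,0] mem=[0,0,0,0]
After op 7 (+): stack=[0] mem=[0,0,0,0]
After op 8 (push 10): stack=[0,10] mem=[0,0,0,0]
After op 9 (dup): stack=[0,10,10] mem=[0,0,0,0]
After op 10 (push 15): stack=[0,10,10,15] mem=[0,0,0,0]
After op 11 (-): stack=[0,10,-5] mem=[0,0,0,0]
After op 12 (/): stack=[0,-2] mem=[0,0,0,0]
After op 13 (-): stack=[2] mem=[0,0,0,0]

Answer: 2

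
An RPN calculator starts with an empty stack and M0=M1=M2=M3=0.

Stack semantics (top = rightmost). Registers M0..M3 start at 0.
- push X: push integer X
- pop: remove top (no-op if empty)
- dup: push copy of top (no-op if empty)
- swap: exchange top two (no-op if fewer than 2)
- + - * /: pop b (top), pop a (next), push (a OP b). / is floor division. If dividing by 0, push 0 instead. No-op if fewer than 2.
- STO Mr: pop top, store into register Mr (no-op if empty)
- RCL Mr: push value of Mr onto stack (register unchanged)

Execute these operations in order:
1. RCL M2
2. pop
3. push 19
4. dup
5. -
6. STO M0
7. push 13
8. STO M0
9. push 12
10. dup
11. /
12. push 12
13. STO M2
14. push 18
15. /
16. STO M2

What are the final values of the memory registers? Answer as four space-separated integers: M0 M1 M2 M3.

After op 1 (RCL M2): stack=[0] mem=[0,0,0,0]
After op 2 (pop): stack=[empty] mem=[0,0,0,0]
After op 3 (push 19): stack=[19] mem=[0,0,0,0]
After op 4 (dup): stack=[19,19] mem=[0,0,0,0]
After op 5 (-): stack=[0] mem=[0,0,0,0]
After op 6 (STO M0): stack=[empty] mem=[0,0,0,0]
After op 7 (push 13): stack=[13] mem=[0,0,0,0]
After op 8 (STO M0): stack=[empty] mem=[13,0,0,0]
After op 9 (push 12): stack=[12] mem=[13,0,0,0]
After op 10 (dup): stack=[12,12] mem=[13,0,0,0]
After op 11 (/): stack=[1] mem=[13,0,0,0]
After op 12 (push 12): stack=[1,12] mem=[13,0,0,0]
After op 13 (STO M2): stack=[1] mem=[13,0,12,0]
After op 14 (push 18): stack=[1,18] mem=[13,0,12,0]
After op 15 (/): stack=[0] mem=[13,0,12,0]
After op 16 (STO M2): stack=[empty] mem=[13,0,0,0]

Answer: 13 0 0 0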